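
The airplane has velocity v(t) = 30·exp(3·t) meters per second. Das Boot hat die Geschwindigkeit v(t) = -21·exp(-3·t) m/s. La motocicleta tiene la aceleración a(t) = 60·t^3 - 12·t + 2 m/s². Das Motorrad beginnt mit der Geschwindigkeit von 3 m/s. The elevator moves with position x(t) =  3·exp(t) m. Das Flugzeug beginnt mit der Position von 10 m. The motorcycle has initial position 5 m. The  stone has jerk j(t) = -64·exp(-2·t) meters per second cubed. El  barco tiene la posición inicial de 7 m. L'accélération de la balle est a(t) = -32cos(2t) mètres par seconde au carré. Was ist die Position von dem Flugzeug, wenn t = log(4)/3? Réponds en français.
Nous devons trouver la primitive de notre équation de la vitesse v(t) = 30·exp(3·t) 1 fois. En prenant ∫v(t)dt et en appliquant x(0) = 10, nous trouvons x(t) = 10·exp(3·t). De l'équation de la position x(t) = 10·exp(3·t), nous substituons t = log(4)/3 pour obtenir x = 40.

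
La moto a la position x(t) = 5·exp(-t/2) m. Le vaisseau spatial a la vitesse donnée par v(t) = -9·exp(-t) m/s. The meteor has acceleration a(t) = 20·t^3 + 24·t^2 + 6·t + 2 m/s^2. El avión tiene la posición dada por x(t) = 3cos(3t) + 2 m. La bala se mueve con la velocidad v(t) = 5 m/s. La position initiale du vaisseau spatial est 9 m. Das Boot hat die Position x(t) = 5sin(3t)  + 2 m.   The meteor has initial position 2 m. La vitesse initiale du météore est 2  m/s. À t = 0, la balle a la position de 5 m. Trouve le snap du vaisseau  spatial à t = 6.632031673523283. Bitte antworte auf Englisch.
To solve this, we need to take 3 derivatives of our velocity equation v(t) = -9·exp(-t). The derivative of velocity gives acceleration: a(t) = 9·exp(-t). The derivative of acceleration gives jerk: j(t) = -9·exp(-t). The derivative of jerk gives snap: s(t) = 9·exp(-t). Using s(t) = 9·exp(-t) and substituting t = 6.632031673523283, we find s = 0.0118573530156431.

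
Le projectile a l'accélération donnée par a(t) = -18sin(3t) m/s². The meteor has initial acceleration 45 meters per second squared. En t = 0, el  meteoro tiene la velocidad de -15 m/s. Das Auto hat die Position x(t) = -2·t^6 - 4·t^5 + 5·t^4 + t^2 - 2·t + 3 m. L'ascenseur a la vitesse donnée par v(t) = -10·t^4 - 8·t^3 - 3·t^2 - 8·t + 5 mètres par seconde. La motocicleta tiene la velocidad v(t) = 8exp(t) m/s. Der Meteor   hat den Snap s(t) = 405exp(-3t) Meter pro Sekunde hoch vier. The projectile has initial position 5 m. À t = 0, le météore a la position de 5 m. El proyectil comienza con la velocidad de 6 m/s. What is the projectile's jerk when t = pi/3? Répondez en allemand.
Ausgehend von der Beschleunigung a(t) = -18·sin(3·t), nehmen wir 1 Ableitung. Mit d/dt von a(t) finden wir j(t) = -54·cos(3·t). Mit j(t) = -54·cos(3·t) und Einsetzen von t = pi/3, finden wir j = 54.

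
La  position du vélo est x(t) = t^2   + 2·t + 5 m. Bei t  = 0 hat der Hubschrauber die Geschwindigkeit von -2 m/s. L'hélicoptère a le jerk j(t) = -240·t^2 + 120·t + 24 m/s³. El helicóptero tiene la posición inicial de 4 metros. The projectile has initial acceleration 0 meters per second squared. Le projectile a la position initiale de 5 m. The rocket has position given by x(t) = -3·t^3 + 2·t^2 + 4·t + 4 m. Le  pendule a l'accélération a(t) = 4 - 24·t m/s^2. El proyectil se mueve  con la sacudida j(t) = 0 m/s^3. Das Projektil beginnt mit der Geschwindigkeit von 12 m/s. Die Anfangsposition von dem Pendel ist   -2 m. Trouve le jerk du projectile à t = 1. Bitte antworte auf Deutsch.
Wir haben den Ruck j(t) = 0. Durch Einsetzen von t = 1: j(1) = 0.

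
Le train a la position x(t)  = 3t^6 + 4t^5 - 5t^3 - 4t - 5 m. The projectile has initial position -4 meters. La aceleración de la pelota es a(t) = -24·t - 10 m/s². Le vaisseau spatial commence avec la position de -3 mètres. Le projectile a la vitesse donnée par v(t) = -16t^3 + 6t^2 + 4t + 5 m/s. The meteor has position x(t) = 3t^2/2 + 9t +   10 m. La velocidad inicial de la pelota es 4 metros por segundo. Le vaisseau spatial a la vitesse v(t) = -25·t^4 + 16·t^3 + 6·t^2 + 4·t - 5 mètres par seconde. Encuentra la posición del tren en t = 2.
Tenemos la posición x(t) = 3·t^6 + 4·t^5 - 5·t^3 - 4·t - 5. Sustituyendo t = 2: x(2) = 267.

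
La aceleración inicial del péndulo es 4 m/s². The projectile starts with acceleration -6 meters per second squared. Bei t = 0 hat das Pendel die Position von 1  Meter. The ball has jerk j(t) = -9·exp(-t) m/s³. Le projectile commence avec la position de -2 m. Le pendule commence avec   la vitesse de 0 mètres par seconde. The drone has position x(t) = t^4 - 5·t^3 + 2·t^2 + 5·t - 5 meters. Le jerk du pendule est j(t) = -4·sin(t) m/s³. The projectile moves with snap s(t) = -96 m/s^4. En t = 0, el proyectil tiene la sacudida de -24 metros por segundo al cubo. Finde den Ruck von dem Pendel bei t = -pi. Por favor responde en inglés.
We have jerk j(t) = -4·sin(t). Substituting t = -pi: j(-pi) = 0.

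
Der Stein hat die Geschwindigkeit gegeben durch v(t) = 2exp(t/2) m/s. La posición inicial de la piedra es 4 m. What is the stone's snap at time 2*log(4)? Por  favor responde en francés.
Nous devons dériver notre équation de la vitesse v(t) = 2·exp(t/2) 3 fois. En dérivant la vitesse, nous obtenons l'accélération: a(t) = exp(t/2). En dérivant l'accélération, nous obtenons le jerk: j(t) = exp(t/2)/2. En prenant d/dt de j(t), nous trouvons s(t) = exp(t/2)/4. De l'équation du snap s(t) = exp(t/2)/4, nous substituons t = 2*log(4) pour obtenir s = 1.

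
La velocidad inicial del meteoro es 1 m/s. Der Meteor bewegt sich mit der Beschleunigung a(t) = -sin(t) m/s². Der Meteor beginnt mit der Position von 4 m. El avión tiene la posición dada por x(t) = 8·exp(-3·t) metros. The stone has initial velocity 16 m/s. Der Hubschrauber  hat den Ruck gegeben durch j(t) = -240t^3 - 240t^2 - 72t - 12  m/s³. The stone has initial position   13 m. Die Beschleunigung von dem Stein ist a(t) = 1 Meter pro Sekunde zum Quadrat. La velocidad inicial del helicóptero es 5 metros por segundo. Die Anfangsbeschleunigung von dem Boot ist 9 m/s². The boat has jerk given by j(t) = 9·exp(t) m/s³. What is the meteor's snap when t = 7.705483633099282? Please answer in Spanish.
Para resolver esto, necesitamos tomar 2 derivadas de nuestra ecuación de la aceleración a(t) = -sin(t). La derivada de la aceleración da la sacudida: j(t) = -cos(t). Tomando d/dt de j(t), encontramos s(t) = sin(t). De la ecuación del snap s(t) = sin(t), sustituimos t = 7.705483633099282 para obtener s = 0.988994418461590.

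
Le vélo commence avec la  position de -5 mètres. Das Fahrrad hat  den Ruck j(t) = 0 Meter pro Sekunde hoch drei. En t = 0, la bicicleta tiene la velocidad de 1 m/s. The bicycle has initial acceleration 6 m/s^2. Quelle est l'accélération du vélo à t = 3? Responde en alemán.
Ausgehend von dem Ruck j(t) = 0, nehmen wir 1 Stammfunktion. Mit ∫j(t)dt und Anwendung von a(0) = 6, finden wir a(t) = 6. Mit a(t) = 6 und Einsetzen von t = 3, finden wir a = 6.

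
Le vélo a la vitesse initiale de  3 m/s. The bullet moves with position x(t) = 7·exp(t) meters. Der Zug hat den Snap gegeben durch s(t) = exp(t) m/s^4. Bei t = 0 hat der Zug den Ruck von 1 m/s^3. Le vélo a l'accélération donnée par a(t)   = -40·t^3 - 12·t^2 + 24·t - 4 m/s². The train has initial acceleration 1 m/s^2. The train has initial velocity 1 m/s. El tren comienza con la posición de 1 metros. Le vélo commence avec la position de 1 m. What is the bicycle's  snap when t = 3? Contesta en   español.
Debemos derivar nuestra ecuación de la aceleración a(t) = -40·t^3 - 12·t^2 + 24·t - 4 2 veces. La derivada de la aceleración da la sacudida: j(t) = -120·t^2 - 24·t + 24. Derivando la sacudida, obtenemos el snap: s(t) = -240·t - 24. Usando s(t) = -240·t - 24 y sustituyendo t = 3, encontramos s = -744.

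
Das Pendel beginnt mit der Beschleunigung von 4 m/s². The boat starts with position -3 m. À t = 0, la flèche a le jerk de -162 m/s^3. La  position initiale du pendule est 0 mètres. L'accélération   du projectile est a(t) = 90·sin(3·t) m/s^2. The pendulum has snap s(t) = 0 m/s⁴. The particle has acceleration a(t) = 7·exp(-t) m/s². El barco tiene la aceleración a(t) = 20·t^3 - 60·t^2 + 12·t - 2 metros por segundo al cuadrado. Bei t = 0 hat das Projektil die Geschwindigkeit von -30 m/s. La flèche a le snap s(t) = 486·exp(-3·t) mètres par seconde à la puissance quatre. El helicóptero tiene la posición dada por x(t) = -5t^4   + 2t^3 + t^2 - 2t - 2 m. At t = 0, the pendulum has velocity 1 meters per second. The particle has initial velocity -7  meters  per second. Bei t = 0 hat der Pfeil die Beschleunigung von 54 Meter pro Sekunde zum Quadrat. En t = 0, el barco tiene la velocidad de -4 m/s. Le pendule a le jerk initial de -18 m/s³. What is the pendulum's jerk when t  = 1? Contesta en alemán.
Um dies zu lösen, müssen wir 1 Integral unserer Gleichung für den Snap s(t) = 0 finden. Das Integral von dem Snap ist der Ruck. Mit j(0) = -18 erhalten wir j(t) = -18. Mit j(t) = -18 und Einsetzen von t = 1, finden wir j = -18.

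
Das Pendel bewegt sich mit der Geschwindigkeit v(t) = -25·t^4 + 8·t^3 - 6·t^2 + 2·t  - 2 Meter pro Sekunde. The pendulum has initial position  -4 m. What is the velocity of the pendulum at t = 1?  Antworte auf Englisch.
We have velocity v(t) = -25·t^4 + 8·t^3 - 6·t^2 + 2·t - 2. Substituting t = 1: v(1) = -23.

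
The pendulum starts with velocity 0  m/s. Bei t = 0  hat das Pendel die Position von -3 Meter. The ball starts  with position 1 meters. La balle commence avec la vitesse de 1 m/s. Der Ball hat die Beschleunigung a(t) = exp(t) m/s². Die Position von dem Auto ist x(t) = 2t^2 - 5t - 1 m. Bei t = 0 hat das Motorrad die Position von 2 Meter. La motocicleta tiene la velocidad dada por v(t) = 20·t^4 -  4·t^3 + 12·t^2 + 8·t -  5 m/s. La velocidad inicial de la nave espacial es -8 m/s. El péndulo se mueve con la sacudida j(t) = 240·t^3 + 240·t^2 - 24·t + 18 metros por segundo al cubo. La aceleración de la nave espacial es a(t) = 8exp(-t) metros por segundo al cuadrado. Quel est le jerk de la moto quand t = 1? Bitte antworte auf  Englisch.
To solve this, we need to take 2 derivatives of our velocity equation v(t) = 20·t^4 - 4·t^3 + 12·t^2 + 8·t - 5. Taking d/dt of v(t), we find a(t) = 80·t^3 - 12·t^2 + 24·t + 8. Differentiating acceleration, we get jerk: j(t) = 240·t^2 - 24·t + 24. We have jerk j(t) = 240·t^2 - 24·t + 24. Substituting t = 1: j(1) = 240.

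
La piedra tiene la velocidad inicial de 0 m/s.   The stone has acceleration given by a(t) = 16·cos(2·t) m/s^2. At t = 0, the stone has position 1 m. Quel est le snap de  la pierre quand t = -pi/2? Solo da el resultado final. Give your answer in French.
s(-pi/2) = 64.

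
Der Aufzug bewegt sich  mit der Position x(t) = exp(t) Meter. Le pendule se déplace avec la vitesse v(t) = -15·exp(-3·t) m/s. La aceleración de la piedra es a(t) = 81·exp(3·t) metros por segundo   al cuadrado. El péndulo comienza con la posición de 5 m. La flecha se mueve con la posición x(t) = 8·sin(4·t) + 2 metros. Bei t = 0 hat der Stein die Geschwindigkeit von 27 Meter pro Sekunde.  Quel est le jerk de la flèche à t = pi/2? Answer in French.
Nous devons dériver notre équation de la position x(t) = 8·sin(4·t) + 2 3 fois. La dérivée de la position donne la vitesse: v(t) = 32·cos(4·t). En prenant d/dt de v(t), nous trouvons a(t) = -128·sin(4·t). En prenant d/dt de a(t), nous trouvons j(t) = -512·cos(4·t). Nous avons le jerk j(t) = -512·cos(4·t). En substituant t = pi/2: j(pi/2) = -512.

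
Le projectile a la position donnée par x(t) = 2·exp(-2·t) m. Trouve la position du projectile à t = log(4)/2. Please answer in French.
De l'équation de la position x(t) = 2·exp(-2·t), nous substituons t = log(4)/2 pour obtenir x = 1/2.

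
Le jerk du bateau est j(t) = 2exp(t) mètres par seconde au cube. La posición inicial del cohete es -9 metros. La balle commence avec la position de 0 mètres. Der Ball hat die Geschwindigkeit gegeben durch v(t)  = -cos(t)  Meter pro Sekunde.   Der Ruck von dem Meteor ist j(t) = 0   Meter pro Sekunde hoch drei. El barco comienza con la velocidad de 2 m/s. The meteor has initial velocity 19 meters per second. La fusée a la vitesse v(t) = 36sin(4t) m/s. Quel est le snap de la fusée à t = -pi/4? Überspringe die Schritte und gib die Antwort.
Le snap à t = -pi/4 est s = 2304.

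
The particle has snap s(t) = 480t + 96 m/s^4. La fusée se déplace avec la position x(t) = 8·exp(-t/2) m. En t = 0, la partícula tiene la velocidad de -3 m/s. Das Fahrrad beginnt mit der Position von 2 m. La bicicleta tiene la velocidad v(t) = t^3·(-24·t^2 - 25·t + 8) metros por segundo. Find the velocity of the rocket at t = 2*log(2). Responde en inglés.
Starting from position x(t) = 8·exp(-t/2), we take 1 derivative. Taking d/dt of x(t), we find v(t) = -4·exp(-t/2). Using v(t) = -4·exp(-t/2) and substituting t = 2*log(2), we find v = -2.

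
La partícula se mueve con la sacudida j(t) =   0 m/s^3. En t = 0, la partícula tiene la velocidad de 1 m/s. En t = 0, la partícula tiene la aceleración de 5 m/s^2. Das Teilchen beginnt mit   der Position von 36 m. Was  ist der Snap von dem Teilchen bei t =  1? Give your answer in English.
To solve this, we need to take 1 derivative of our jerk equation j(t) = 0. The derivative of jerk gives snap: s(t) = 0. We have snap s(t) = 0. Substituting t = 1: s(1) = 0.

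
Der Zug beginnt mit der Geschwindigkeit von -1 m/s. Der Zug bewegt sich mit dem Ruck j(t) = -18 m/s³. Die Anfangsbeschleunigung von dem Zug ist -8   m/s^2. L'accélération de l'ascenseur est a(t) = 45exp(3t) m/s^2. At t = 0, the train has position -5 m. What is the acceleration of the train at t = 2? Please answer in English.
Starting from jerk j(t) = -18, we take 1 antiderivative. The antiderivative of jerk is acceleration. Using a(0) = -8, we get a(t) = -18·t - 8. We have acceleration a(t) = -18·t - 8. Substituting t = 2: a(2) = -44.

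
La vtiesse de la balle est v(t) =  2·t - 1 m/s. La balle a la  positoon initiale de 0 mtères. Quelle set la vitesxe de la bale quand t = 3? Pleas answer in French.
En utilisant v(t) = 2·t - 1 et en substituant t = 3, nous trouvons v = 5.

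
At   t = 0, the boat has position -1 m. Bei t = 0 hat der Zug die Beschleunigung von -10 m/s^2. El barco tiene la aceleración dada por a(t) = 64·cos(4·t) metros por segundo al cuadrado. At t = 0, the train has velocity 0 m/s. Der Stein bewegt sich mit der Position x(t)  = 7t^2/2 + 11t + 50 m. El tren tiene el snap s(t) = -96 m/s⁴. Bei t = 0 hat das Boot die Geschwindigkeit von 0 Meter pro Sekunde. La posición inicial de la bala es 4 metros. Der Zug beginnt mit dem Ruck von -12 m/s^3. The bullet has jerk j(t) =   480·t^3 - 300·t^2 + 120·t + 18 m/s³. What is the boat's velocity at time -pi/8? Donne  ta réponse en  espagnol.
Debemos encontrar la antiderivada de nuestra ecuación de la aceleración a(t) = 64·cos(4·t) 1 vez. La integral de la aceleración, con v(0) = 0, da la velocidad: v(t) = 16·sin(4·t). De la ecuación de la velocidad v(t) = 16·sin(4·t), sustituimos t = -pi/8 para obtener v = -16.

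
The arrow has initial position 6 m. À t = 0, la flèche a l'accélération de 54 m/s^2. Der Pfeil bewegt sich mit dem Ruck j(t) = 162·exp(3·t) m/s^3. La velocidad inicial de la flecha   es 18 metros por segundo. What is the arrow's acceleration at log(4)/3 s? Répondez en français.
En partant du jerk j(t) = 162·exp(3·t), nous prenons 1 intégrale. En intégrant le jerk et en utilisant la condition initiale a(0) = 54, nous obtenons a(t) = 54·exp(3·t). Nous avons l'accélération a(t) = 54·exp(3·t). En substituant t = log(4)/3: a(log(4)/3) = 216.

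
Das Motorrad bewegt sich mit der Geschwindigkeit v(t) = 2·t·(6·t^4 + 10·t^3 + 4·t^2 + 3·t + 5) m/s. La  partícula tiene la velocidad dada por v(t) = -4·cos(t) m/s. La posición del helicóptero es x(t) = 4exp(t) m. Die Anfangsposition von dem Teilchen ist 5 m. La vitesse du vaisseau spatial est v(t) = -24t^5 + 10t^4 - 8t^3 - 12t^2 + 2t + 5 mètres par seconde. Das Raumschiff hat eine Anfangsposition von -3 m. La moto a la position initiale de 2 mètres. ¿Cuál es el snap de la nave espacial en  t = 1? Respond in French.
Pour résoudre ceci, nous devons prendre 3 dérivées de notre équation de la vitesse v(t) = -24·t^5 + 10·t^4 - 8·t^3 - 12·t^2 + 2·t + 5. En prenant d/dt de v(t), nous trouvons a(t) = -120·t^4 + 40·t^3 - 24·t^2 - 24·t + 2. En dérivant l'accélération, nous obtenons le jerk: j(t) = -480·t^3 + 120·t^2 - 48·t - 24. La dérivée du jerk donne le snap: s(t) = -1440·t^2 + 240·t - 48. Nous avons le snap s(t) = -1440·t^2 + 240·t - 48. En substituant t = 1: s(1) = -1248.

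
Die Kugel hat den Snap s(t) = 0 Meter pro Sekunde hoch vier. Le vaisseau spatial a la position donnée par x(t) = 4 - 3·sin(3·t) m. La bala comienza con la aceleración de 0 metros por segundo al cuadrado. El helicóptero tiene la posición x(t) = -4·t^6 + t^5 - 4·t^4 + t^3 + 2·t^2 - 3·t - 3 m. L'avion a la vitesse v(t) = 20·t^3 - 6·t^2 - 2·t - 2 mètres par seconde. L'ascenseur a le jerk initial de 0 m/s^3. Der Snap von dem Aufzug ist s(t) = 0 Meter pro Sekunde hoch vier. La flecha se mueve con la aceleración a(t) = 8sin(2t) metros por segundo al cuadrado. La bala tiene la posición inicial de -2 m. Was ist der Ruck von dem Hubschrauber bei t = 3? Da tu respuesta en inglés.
To solve this, we need to take 3 derivatives of our position equation x(t) = -4·t^6 + t^5 - 4·t^4 + t^3 + 2·t^2 - 3·t - 3. The derivative of position gives velocity: v(t) = -24·t^5 + 5·t^4 - 16·t^3 + 3·t^2 + 4·t - 3. Taking d/dt of v(t), we find a(t) = -120·t^4 + 20·t^3 - 48·t^2 + 6·t + 4. Taking d/dt of a(t), we find j(t) = -480·t^3 + 60·t^2 - 96·t + 6. From the given jerk equation j(t) = -480·t^3 + 60·t^2 - 96·t + 6, we substitute t = 3 to get j = -12702.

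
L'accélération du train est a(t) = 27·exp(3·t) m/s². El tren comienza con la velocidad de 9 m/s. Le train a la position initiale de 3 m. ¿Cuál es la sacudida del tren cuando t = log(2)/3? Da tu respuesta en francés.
Pour résoudre ceci, nous devons prendre 1 dérivée de notre équation de l'accélération a(t) = 27·exp(3·t). En dérivant l'accélération, nous obtenons le jerk: j(t) = 81·exp(3·t). Nous avons le jerk j(t) = 81·exp(3·t). En substituant t = log(2)/3: j(log(2)/3) = 162.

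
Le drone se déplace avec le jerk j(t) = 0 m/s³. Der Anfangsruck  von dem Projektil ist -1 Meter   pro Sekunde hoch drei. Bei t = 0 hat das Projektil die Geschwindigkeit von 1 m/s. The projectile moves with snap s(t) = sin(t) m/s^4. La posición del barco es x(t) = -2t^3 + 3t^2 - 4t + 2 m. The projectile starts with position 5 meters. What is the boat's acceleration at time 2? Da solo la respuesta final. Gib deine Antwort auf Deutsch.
a(2) = -18.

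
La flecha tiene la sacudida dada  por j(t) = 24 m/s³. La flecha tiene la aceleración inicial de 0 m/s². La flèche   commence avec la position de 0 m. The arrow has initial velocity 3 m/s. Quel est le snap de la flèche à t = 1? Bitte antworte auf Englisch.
We must differentiate our jerk equation j(t) = 24 1 time. Differentiating jerk, we get snap: s(t) = 0. Using s(t) = 0 and substituting t = 1, we find s = 0.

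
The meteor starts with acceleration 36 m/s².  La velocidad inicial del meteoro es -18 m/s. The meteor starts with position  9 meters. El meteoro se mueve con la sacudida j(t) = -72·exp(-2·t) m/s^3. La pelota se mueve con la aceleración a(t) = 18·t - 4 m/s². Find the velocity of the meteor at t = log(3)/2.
We must find the integral of our jerk equation j(t) = -72·exp(-2·t) 2 times. Finding the antiderivative of j(t) and using a(0) = 36: a(t) = 36·exp(-2·t). Integrating acceleration and using the initial condition v(0) = -18, we get v(t) = -18·exp(-2·t). Using v(t) = -18·exp(-2·t) and substituting t = log(3)/2, we find v = -6.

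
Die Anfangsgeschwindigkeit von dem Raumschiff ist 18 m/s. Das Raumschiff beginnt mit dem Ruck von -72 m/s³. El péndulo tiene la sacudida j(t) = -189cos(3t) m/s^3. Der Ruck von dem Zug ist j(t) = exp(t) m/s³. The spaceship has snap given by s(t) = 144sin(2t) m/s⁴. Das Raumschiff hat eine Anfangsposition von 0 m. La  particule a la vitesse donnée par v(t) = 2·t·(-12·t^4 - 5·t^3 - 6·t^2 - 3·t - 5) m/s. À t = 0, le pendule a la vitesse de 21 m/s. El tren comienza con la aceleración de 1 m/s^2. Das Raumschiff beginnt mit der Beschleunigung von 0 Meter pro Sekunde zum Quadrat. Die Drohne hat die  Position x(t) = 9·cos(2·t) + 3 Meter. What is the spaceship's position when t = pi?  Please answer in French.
Nous devons trouver l'intégrale de notre équation du snap s(t) = 144·sin(2·t) 4 fois. En intégrant le snap et en utilisant la condition initiale j(0) = -72, nous obtenons j(t) = -72·cos(2·t). En prenant ∫j(t)dt et en appliquant a(0) = 0, nous trouvons a(t) = -36·sin(2·t). En intégrant l'accélération et en utilisant la condition initiale v(0) = 18, nous obtenons v(t) = 18·cos(2·t). L'intégrale de la vitesse, avec x(0) = 0, donne la position: x(t) = 9·sin(2·t). En utilisant x(t) = 9·sin(2·t) et en substituant t = pi, nous trouvons x = 0.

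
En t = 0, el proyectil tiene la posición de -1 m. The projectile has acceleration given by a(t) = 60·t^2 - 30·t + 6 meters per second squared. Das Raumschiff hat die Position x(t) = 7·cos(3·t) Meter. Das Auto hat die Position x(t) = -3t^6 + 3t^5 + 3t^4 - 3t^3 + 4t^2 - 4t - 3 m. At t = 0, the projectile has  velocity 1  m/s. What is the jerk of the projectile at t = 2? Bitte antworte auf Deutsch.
Wir müssen unsere Gleichung für die Beschleunigung a(t) = 60·t^2 - 30·t + 6 1-mal ableiten. Durch Ableiten von der Beschleunigung erhalten wir den Ruck: j(t) = 120·t - 30. Wir haben den Ruck j(t) = 120·t - 30. Durch Einsetzen von t = 2: j(2) = 210.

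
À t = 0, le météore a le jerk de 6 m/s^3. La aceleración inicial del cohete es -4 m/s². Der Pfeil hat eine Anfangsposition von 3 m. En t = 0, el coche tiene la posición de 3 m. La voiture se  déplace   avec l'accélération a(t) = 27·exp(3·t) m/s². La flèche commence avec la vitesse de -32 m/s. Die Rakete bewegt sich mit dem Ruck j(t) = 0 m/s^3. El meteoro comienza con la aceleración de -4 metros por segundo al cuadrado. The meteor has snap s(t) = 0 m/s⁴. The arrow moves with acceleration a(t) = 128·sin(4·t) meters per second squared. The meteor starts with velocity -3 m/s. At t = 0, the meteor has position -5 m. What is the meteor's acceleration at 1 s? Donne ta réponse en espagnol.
Para resolver esto, necesitamos tomar 2 antiderivadas de nuestra ecuación del snap s(t) = 0. La integral del snap es la sacudida. Usando j(0) = 6, obtenemos j(t) = 6. La integral de la sacudida, con a(0) = -4, da la aceleración: a(t) = 6·t - 4. Usando a(t) = 6·t - 4 y sustituyendo t = 1, encontramos a = 2.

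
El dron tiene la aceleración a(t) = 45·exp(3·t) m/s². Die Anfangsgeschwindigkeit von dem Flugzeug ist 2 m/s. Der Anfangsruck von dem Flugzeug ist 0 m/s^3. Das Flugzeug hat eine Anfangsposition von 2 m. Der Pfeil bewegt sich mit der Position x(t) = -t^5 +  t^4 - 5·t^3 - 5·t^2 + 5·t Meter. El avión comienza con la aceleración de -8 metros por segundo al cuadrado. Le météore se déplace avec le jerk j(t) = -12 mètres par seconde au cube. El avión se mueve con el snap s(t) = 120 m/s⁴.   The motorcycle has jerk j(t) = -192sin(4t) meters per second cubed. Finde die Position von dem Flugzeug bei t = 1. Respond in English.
To find the answer, we compute 4 integrals of s(t) = 120. Finding the integral of s(t) and using j(0) = 0: j(t) = 120·t. The antiderivative of jerk is acceleration. Using a(0) = -8, we get a(t) = 60·t^2 - 8. Integrating acceleration and using the initial condition v(0) = 2, we get v(t) = 20·t^3 - 8·t + 2. Finding the antiderivative of v(t) and using x(0) = 2: x(t) = 5·t^4 - 4·t^2 + 2·t + 2. From the given position equation x(t) = 5·t^4 - 4·t^2 + 2·t + 2, we substitute t = 1 to get x = 5.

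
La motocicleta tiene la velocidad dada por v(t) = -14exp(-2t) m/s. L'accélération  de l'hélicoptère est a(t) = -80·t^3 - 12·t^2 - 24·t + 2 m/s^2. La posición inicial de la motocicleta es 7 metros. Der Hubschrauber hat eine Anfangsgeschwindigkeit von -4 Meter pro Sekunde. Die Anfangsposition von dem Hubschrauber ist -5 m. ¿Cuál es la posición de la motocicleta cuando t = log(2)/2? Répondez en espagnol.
Para resolver esto, necesitamos tomar 1 antiderivada de nuestra ecuación de la velocidad v(t) = -14·exp(-2·t). Tomando ∫v(t)dt y aplicando x(0) = 7, encontramos x(t) = 7·exp(-2·t). De la ecuación de la posición x(t) = 7·exp(-2·t), sustituimos t = log(2)/2 para obtener x = 7/2.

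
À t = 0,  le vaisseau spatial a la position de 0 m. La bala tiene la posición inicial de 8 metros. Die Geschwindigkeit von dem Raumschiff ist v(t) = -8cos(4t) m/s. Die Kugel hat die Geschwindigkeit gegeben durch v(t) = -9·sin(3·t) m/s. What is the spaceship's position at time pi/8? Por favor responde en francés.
Pour résoudre ceci, nous devons prendre 1 primitive de notre équation de la vitesse v(t) = -8·cos(4·t). En intégrant la vitesse et en utilisant la condition initiale x(0) = 0, nous obtenons x(t) = -2·sin(4·t). Nous avons la position x(t) = -2·sin(4·t). En substituant t = pi/8: x(pi/8) = -2.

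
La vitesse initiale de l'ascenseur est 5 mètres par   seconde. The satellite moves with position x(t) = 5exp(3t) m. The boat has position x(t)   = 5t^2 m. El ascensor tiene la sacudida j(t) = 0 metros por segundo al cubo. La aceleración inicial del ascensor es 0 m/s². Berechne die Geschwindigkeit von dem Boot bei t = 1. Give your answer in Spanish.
Debemos derivar nuestra ecuación de la posición x(t) = 5·t^2 1 vez. Derivando la posición, obtenemos la velocidad: v(t) = 10·t. Tenemos la velocidad v(t) = 10·t. Sustituyendo t = 1: v(1) = 10.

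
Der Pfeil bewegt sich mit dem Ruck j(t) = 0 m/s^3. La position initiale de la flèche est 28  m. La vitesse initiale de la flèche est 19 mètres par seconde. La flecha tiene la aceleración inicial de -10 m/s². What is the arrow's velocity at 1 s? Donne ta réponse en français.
Nous devons trouver l'intégrale de notre équation du jerk j(t) = 0 2 fois. En prenant ∫j(t)dt et en appliquant a(0) = -10, nous trouvons a(t) = -10. L'intégrale de l'accélération est la vitesse. En utilisant v(0) = 19, nous obtenons v(t) = 19 - 10·t. En utilisant v(t) = 19 - 10·t et en substituant t = 1, nous trouvons v = 9.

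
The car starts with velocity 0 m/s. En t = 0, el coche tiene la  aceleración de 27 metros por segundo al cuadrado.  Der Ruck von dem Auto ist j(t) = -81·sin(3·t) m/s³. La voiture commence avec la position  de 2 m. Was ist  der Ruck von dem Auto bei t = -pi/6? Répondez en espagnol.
Usando j(t) = -81·sin(3·t) y sustituyendo t = -pi/6, encontramos j = 81.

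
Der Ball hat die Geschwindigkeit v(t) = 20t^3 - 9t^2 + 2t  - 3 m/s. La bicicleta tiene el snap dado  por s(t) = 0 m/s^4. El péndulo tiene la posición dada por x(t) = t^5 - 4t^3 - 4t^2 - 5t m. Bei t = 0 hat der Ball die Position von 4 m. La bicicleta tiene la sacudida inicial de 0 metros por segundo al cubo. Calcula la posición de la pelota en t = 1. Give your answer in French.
En partant de la vitesse v(t) = 20·t^3 - 9·t^2 + 2·t - 3, nous prenons 1 intégrale. L'intégrale de la vitesse est la position. En utilisant x(0) = 4, nous obtenons x(t) = 5·t^4 - 3·t^3 + t^2 - 3·t + 4. Nous avons la position x(t) = 5·t^4 - 3·t^3 + t^2 - 3·t + 4. En substituant t = 1: x(1) = 4.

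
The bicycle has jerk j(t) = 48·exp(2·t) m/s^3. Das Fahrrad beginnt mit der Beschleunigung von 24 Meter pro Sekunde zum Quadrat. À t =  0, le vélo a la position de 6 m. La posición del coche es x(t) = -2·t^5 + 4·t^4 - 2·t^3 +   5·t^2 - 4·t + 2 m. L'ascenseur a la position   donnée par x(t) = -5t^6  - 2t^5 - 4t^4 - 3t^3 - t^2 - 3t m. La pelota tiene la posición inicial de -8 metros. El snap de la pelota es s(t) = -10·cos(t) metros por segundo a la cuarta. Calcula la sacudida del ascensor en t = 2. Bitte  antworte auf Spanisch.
Para resolver esto, necesitamos tomar 3 derivadas de nuestra ecuación de la posición x(t) = -5·t^6 - 2·t^5 - 4·t^4 - 3·t^3 - t^2 - 3·t. Tomando d/dt de x(t), encontramos v(t) = -30·t^5 - 10·t^4 - 16·t^3 - 9·t^2 - 2·t - 3. Tomando d/dt de v(t), encontramos a(t) = -150·t^4 - 40·t^3 - 48·t^2 - 18·t - 2. La derivada de la aceleración da la sacudida: j(t) = -600·t^3 - 120·t^2 - 96·t - 18. Usando j(t) = -600·t^3 - 120·t^2 - 96·t - 18 y sustituyendo t = 2, encontramos j = -5490.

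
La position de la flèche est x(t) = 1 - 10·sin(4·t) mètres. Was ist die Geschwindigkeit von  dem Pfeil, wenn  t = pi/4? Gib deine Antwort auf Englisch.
To solve this, we need to take 1 derivative of our position equation x(t) = 1 - 10·sin(4·t). The derivative of position gives velocity: v(t) = -40·cos(4·t). We have velocity v(t) = -40·cos(4·t). Substituting t = pi/4: v(pi/4) = 40.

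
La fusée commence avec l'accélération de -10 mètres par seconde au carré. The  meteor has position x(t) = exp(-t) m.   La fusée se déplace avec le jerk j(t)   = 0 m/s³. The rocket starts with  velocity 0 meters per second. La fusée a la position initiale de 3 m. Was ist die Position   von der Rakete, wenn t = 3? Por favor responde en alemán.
Um dies zu lösen, müssen wir 3 Stammfunktionen unserer Gleichung für den Ruck j(t) = 0 finden. Mit ∫j(t)dt und Anwendung von a(0) = -10, finden wir a(t) = -10. Die Stammfunktion von der Beschleunigung, mit v(0) = 0, ergibt die Geschwindigkeit: v(t) = -10·t. Das Integral von der Geschwindigkeit ist die Position. Mit x(0) = 3 erhalten wir x(t) = 3 - 5·t^2. Aus der Gleichung für die Position x(t) = 3 - 5·t^2, setzen wir t = 3 ein und erhalten x = -42.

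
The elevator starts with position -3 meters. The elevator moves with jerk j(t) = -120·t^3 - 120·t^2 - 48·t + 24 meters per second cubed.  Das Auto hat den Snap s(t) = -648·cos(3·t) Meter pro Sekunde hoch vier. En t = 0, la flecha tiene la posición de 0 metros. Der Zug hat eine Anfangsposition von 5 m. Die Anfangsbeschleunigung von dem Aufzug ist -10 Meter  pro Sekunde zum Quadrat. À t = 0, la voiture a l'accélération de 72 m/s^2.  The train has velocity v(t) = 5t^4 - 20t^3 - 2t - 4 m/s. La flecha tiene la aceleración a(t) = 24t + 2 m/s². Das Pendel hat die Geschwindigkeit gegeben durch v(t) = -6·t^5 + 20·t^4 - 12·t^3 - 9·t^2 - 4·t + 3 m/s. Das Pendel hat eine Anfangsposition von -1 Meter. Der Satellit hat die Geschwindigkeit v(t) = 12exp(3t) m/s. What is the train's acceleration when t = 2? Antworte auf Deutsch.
Um dies zu lösen, müssen wir 1 Ableitung unserer Gleichung für die Geschwindigkeit v(t) = 5·t^4 - 20·t^3 - 2·t - 4 nehmen. Die Ableitung von der Geschwindigkeit ergibt die Beschleunigung: a(t) = 20·t^3 - 60·t^2 - 2. Mit a(t) = 20·t^3 - 60·t^2 - 2 und Einsetzen von t = 2, finden wir a = -82.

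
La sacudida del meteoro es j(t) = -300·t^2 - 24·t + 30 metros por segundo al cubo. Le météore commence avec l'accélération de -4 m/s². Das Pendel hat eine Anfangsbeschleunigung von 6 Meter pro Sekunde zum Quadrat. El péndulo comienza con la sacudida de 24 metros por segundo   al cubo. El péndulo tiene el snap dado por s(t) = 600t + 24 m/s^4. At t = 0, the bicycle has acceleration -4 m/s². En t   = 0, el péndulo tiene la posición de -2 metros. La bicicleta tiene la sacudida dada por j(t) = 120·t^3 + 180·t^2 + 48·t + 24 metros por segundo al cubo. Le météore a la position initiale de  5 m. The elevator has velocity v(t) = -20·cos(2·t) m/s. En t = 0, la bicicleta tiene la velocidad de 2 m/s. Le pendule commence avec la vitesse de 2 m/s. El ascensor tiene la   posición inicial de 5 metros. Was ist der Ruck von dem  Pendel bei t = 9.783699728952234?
Wir müssen das Integral unserer Gleichung für den Snap s(t) = 600·t + 24 1-mal finden. Das Integral von dem Snap ist der Ruck. Mit j(0) = 24 erhalten wir j(t) = 300·t^2 + 24·t + 24. Wir haben den Ruck j(t) = 300·t^2 + 24·t + 24. Durch Einsetzen von t = 9.783699728952234: j(9.783699728952234) = 28975.0429093849.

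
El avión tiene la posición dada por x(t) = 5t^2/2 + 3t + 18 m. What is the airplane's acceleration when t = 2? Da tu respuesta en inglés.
To solve this, we need to take 2 derivatives of our position equation x(t) = 5·t^2/2 + 3·t + 18. The derivative of position gives velocity: v(t) = 5·t + 3. The derivative of velocity gives acceleration: a(t) = 5. From the given acceleration equation a(t) = 5, we substitute t = 2 to get a = 5.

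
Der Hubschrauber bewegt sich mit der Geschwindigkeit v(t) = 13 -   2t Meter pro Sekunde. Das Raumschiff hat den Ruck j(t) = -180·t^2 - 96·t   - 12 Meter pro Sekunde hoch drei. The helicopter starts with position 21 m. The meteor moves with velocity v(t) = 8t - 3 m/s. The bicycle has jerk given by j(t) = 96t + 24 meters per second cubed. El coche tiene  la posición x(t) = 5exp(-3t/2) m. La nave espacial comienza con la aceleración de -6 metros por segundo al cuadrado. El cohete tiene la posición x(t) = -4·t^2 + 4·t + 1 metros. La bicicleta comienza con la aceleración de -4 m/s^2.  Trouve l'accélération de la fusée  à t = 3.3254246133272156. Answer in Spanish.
Debemos derivar nuestra ecuación de la posición x(t) = -4·t^2 + 4·t + 1 2 veces. La derivada de la posición da la velocidad: v(t) = 4 - 8·t. Tomando d/dt de v(t), encontramos a(t) = -8. De la ecuación de la aceleración a(t) = -8, sustituimos t = 3.3254246133272156 para obtener a = -8.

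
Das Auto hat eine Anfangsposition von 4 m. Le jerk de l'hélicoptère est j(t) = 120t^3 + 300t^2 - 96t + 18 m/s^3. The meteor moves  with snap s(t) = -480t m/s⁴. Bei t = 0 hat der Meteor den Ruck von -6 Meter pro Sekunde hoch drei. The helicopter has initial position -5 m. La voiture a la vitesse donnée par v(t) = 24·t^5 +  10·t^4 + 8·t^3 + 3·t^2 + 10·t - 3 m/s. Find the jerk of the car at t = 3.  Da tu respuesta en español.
Partiendo de la velocidad v(t) = 24·t^5 + 10·t^4 + 8·t^3 + 3·t^2 + 10·t - 3, tomamos 2 derivadas. La derivada de la velocidad da la aceleración: a(t) = 120·t^4 + 40·t^3 + 24·t^2 + 6·t + 10. La derivada de la aceleración da la sacudida: j(t) = 480·t^3 + 120·t^2 + 48·t + 6. Usando j(t) = 480·t^3 + 120·t^2 + 48·t + 6 y sustituyendo t = 3, encontramos j = 14190.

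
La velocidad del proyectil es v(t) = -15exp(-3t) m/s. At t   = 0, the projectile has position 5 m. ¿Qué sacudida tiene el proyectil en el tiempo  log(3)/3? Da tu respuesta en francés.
Nous devons dériver notre équation de la vitesse v(t) = -15·exp(-3·t) 2 fois. En dérivant la vitesse, nous obtenons l'accélération: a(t) = 45·exp(-3·t). En dérivant l'accélération, nous obtenons le jerk: j(t) = -135·exp(-3·t). En utilisant j(t) = -135·exp(-3·t) et en substituant t = log(3)/3, nous trouvons j = -45.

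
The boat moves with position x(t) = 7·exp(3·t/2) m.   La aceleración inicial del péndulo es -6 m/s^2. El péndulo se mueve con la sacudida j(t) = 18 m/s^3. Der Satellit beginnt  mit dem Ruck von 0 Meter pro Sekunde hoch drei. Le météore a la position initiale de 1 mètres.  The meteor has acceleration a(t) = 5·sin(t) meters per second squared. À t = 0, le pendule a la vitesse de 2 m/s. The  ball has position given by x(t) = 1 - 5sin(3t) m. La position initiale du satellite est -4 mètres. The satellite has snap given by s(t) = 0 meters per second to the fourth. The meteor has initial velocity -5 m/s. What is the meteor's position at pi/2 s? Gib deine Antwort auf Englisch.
We must find the antiderivative of our acceleration equation a(t) = 5·sin(t) 2 times. Integrating acceleration and using the initial condition v(0) = -5, we get v(t) = -5·cos(t). Taking ∫v(t)dt and applying x(0) = 1, we find x(t) = 1 - 5·sin(t). From the given position equation x(t) = 1 - 5·sin(t), we substitute t = pi/2 to get x = -4.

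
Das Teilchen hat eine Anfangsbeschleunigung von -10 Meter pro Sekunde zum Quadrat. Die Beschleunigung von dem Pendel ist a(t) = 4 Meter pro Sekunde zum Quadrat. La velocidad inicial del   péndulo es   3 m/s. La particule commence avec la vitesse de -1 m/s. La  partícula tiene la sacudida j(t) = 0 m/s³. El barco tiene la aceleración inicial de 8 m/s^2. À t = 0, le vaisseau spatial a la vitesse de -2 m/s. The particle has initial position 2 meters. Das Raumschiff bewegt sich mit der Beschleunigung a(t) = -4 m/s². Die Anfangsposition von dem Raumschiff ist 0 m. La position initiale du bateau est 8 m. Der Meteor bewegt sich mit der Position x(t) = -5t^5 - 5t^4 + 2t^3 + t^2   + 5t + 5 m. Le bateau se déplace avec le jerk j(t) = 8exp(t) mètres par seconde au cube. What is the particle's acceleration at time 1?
We need to integrate our jerk equation j(t) = 0 1 time. The antiderivative of jerk, with a(0) = -10, gives acceleration: a(t) = -10. Using a(t) = -10 and substituting t = 1, we find a = -10.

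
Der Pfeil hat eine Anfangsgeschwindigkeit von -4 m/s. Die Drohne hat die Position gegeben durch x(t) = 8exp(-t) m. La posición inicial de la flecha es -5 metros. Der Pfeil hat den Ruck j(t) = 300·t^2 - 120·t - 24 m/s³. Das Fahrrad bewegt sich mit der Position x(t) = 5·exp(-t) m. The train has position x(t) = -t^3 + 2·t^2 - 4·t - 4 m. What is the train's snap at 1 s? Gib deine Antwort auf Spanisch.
Partiendo de la posición x(t) = -t^3 + 2·t^2 - 4·t - 4, tomamos 4 derivadas. Derivando la posición, obtenemos la velocidad: v(t) = -3·t^2 + 4·t - 4. Derivando la velocidad, obtenemos la aceleración: a(t) = 4 - 6·t. Tomando d/dt de a(t), encontramos j(t) = -6. Tomando d/dt de j(t), encontramos s(t) = 0. Usando s(t) = 0 y sustituyendo t = 1, encontramos s = 0.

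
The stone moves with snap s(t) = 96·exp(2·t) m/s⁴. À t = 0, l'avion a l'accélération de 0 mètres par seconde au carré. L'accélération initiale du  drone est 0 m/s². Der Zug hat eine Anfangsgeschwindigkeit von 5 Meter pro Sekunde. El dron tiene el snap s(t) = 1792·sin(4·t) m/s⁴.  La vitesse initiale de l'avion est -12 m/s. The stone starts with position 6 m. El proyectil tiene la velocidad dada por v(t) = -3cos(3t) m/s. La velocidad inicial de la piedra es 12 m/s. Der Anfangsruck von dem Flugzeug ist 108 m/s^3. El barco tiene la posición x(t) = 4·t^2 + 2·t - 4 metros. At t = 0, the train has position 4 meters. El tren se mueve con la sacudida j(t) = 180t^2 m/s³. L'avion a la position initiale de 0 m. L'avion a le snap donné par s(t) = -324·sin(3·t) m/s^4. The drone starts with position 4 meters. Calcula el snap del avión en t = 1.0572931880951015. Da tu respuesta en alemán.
Wir haben den Snap s(t) = -324·sin(3·t). Durch Einsetzen von t = 1.0572931880951015: s(1.0572931880951015) = 9.81145890123304.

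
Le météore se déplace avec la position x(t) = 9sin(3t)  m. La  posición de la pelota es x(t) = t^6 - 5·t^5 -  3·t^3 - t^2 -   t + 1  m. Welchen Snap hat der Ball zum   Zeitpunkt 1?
Um dies zu lösen, müssen wir 4 Ableitungen unserer Gleichung für die Position x(t) = t^6 - 5·t^5 - 3·t^3 - t^2 - t + 1 nehmen. Durch Ableiten von der Position erhalten wir die Geschwindigkeit: v(t) = 6·t^5 - 25·t^4 - 9·t^2 - 2·t - 1. Mit d/dt von v(t) finden wir a(t) = 30·t^4 - 100·t^3 - 18·t - 2. Mit d/dt von a(t) finden wir j(t) = 120·t^3 - 300·t^2 - 18. Die Ableitung von dem Ruck ergibt den Snap: s(t) = 360·t^2 - 600·t. Mit s(t) = 360·t^2 - 600·t und Einsetzen von t = 1, finden wir s = -240.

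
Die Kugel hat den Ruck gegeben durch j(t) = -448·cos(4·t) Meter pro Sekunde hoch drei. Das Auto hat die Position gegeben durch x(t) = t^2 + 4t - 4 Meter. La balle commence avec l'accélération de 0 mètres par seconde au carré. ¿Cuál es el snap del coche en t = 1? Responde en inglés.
Starting from position x(t) = t^2 + 4·t - 4, we take 4 derivatives. Taking d/dt of x(t), we find v(t) = 2·t + 4. The derivative of velocity gives acceleration: a(t) = 2. Taking d/dt of a(t), we find j(t) = 0. The derivative of jerk gives snap: s(t) = 0. We have snap s(t) = 0. Substituting t = 1: s(1) = 0.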